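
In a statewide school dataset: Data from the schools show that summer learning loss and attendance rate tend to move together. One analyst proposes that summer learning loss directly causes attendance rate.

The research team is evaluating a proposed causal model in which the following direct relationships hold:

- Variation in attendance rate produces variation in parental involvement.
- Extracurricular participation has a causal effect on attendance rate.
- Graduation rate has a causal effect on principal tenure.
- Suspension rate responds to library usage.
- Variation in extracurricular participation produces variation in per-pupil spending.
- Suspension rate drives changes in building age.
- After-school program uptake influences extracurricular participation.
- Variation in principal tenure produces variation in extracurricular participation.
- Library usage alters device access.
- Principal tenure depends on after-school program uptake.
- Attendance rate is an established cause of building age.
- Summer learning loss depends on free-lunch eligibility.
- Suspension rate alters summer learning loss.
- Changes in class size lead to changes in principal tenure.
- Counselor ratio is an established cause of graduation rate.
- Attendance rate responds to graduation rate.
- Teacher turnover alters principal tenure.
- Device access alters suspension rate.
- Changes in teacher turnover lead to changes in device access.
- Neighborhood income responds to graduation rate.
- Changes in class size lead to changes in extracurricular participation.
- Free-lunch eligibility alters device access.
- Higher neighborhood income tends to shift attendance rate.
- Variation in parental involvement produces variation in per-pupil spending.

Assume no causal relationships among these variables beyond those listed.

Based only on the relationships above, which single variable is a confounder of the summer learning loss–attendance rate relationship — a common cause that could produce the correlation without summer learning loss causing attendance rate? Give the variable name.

teacher turnover

Teacher turnover has a causal path to summer learning loss (teacher turnover → device access → suspension rate → summer learning loss) and a separate causal path to attendance rate (teacher turnover → principal tenure → extracurricular participation → attendance rate), so it is a common cause of both.
No stated relationship gives summer learning loss a causal route to attendance rate, so the correlation is explained by the shared upstream cause rather than a direct effect.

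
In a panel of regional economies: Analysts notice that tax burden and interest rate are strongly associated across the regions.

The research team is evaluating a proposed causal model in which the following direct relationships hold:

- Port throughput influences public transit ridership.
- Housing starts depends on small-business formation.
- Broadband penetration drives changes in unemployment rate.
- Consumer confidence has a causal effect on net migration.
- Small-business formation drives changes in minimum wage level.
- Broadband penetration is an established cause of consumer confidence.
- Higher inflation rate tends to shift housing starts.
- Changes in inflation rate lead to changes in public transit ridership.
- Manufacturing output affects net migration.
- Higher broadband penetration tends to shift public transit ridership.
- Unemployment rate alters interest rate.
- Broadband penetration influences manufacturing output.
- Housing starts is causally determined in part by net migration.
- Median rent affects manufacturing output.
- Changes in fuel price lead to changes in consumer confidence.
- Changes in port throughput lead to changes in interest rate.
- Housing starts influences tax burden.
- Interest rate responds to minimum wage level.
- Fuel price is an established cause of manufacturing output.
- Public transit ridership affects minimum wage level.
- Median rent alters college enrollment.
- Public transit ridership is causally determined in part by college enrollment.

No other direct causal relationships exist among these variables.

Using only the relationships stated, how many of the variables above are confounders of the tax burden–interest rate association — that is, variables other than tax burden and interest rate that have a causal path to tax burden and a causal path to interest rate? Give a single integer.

The common causes are: broadband penetration (to tax burden via broadband penetration → manufacturing output → net migration → housing starts → tax burden; to interest rate via broadband penetration → unemployment rate → interest rate); inflation rate (to tax burden via inflation rate → housing starts → tax burden; to interest rate via inflation rate → public transit ridership → minimum wage level → interest rate); median rent (to tax burden via median rent → manufacturing output → net migration → housing starts → tax burden; to interest rate via median rent → college enrollment → public transit ridership → minimum wage level → interest rate); small-business formation (to tax burden via small-business formation → housing starts → tax burden; to interest rate via small-business formation → minimum wage level → interest rate).
Every other variable lacks a causal path to at least one of tax burden and interest rate.

4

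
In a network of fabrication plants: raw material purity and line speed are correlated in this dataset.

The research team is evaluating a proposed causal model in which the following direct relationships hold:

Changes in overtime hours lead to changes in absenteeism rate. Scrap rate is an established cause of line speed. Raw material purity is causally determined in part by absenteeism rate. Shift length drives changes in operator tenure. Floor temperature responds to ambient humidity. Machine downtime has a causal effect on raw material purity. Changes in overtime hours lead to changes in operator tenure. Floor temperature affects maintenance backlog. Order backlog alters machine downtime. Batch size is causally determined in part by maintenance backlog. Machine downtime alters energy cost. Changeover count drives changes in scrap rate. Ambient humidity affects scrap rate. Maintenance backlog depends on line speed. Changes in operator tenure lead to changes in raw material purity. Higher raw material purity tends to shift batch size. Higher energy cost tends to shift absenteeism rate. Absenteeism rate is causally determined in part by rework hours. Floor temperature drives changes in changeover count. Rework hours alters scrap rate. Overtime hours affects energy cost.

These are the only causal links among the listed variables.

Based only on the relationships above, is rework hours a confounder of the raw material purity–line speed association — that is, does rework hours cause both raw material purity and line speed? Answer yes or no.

yes

Rework hours has a causal path to raw material purity (rework hours → absenteeism rate → raw material purity) and to line speed (rework hours → scrap rate → line speed), so it is a common cause of both — a confounder.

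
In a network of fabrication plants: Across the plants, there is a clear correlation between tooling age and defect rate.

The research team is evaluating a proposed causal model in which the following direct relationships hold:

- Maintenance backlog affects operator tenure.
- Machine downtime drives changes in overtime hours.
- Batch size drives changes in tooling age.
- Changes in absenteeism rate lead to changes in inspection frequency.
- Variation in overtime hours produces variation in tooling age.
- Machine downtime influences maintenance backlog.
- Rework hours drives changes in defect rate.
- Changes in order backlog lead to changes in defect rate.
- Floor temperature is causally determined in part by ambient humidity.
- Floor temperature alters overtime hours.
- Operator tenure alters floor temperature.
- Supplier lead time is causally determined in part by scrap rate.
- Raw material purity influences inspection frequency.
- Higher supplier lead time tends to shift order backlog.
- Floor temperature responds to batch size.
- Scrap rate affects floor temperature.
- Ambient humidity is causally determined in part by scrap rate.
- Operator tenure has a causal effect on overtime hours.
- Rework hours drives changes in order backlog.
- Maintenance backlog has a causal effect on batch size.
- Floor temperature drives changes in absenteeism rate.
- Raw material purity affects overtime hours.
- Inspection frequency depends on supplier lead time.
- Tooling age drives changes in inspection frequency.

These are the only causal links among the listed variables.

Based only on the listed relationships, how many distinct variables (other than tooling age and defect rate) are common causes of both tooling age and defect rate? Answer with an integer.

1

The common causes are: scrap rate (to tooling age via scrap rate → floor temperature → overtime hours → tooling age; to defect rate via scrap rate → supplier lead time → order backlog → defect rate).
Every other variable lacks a causal path to at least one of tooling age and defect rate.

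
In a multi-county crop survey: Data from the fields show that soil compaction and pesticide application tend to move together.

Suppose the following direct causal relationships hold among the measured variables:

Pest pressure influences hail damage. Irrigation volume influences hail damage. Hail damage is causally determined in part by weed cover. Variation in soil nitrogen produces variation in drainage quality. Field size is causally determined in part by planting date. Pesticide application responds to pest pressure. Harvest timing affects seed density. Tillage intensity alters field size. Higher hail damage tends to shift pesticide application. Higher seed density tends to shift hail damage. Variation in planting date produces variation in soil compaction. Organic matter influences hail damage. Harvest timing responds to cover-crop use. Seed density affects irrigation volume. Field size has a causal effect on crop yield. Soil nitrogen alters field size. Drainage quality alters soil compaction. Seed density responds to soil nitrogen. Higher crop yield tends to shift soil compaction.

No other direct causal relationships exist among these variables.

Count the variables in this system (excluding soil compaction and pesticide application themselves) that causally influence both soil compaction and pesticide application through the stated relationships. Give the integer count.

1

The common causes are: soil nitrogen (to soil compaction via soil nitrogen → drainage quality → soil compaction; to pesticide application via soil nitrogen → seed density → hail damage → pesticide application).
Every other variable lacks a causal path to at least one of soil compaction and pesticide application.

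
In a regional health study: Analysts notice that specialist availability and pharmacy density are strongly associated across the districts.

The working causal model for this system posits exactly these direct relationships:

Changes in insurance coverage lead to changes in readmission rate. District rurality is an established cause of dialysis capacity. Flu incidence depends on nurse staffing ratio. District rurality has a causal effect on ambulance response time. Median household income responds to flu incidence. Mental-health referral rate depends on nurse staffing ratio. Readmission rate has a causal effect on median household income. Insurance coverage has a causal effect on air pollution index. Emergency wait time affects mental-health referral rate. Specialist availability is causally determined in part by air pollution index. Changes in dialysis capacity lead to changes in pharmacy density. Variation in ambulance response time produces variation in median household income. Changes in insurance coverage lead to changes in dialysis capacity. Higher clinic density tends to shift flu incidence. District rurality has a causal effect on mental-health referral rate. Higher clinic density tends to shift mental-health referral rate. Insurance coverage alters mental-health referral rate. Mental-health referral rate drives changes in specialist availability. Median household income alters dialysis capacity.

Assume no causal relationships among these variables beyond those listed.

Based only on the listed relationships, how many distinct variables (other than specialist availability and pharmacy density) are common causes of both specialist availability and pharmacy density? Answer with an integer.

The common causes are: clinic density (to specialist availability via clinic density → mental-health referral rate → specialist availability; to pharmacy density via clinic density → flu incidence → median household income → dialysis capacity → pharmacy density); district rurality (to specialist availability via district rurality → mental-health referral rate → specialist availability; to pharmacy density via district rurality → dialysis capacity → pharmacy density); insurance coverage (to specialist availability via insurance coverage → mental-health referral rate → specialist availability; to pharmacy density via insurance coverage → dialysis capacity → pharmacy density); nurse staffing ratio (to specialist availability via nurse staffing ratio → mental-health referral rate → specialist availability; to pharmacy density via nurse staffing ratio → flu incidence → median household income → dialysis capacity → pharmacy density).
Every other variable lacks a causal path to at least one of specialist availability and pharmacy density.

4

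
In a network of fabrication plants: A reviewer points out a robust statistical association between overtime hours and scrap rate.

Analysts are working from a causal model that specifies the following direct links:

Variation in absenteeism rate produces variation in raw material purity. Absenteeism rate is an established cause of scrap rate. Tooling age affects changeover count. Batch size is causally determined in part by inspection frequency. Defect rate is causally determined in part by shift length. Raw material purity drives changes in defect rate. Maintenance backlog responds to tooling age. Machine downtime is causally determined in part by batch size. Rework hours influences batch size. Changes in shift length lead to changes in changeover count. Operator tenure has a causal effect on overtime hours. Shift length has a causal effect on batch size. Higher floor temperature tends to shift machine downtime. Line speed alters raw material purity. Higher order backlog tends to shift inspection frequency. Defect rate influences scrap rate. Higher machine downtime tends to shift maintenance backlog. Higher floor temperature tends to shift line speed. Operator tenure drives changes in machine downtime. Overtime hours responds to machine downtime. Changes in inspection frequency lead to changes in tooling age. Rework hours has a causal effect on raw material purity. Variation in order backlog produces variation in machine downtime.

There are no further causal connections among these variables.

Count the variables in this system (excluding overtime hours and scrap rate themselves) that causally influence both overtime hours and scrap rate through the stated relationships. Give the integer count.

The common causes are: floor temperature (to overtime hours via floor temperature → machine downtime → overtime hours; to scrap rate via floor temperature → line speed → raw material purity → defect rate → scrap rate); rework hours (to overtime hours via rework hours → batch size → machine downtime → overtime hours; to scrap rate via rework hours → raw material purity → defect rate → scrap rate); shift length (to overtime hours via shift length → batch size → machine downtime → overtime hours; to scrap rate via shift length → defect rate → scrap rate).
Every other variable lacks a causal path to at least one of overtime hours and scrap rate.

3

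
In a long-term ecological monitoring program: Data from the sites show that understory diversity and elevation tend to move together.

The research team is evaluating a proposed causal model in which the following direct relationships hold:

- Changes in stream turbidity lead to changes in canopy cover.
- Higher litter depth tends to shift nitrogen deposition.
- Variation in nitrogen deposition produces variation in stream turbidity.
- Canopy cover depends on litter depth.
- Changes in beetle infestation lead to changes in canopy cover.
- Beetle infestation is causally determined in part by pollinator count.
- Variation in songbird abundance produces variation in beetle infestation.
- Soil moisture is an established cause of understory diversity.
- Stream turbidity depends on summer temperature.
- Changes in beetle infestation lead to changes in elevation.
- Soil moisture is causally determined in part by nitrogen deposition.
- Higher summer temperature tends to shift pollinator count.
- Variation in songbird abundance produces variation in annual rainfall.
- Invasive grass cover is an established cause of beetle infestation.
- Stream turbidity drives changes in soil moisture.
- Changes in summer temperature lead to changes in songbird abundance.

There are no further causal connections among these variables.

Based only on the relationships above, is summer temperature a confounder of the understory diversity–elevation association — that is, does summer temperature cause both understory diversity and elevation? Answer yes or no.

yes

Summer temperature has a causal path to understory diversity (summer temperature → stream turbidity → soil moisture → understory diversity) and to elevation (summer temperature → songbird abundance → beetle infestation → elevation), so it is a common cause of both — a confounder.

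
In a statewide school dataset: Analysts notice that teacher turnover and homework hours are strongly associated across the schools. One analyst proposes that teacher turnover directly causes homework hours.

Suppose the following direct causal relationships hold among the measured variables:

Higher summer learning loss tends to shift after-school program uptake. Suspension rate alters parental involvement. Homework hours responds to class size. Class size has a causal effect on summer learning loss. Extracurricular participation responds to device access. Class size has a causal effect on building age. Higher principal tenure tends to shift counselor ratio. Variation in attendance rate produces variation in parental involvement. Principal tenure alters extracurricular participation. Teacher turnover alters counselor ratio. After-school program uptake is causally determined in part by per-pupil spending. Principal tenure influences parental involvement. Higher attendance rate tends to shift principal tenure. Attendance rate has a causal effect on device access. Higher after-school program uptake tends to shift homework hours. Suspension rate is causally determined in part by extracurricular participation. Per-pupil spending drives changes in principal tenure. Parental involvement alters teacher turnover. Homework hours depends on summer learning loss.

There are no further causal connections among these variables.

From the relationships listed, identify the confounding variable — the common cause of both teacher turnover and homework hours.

per-pupil spending

Per-pupil spending has a causal path to teacher turnover (per-pupil spending → principal tenure → parental involvement → teacher turnover) and a separate causal path to homework hours (per-pupil spending → after-school program uptake → homework hours), so it is a common cause of both.
No stated relationship gives teacher turnover a causal route to homework hours, so the correlation is explained by the shared upstream cause rather than a direct effect.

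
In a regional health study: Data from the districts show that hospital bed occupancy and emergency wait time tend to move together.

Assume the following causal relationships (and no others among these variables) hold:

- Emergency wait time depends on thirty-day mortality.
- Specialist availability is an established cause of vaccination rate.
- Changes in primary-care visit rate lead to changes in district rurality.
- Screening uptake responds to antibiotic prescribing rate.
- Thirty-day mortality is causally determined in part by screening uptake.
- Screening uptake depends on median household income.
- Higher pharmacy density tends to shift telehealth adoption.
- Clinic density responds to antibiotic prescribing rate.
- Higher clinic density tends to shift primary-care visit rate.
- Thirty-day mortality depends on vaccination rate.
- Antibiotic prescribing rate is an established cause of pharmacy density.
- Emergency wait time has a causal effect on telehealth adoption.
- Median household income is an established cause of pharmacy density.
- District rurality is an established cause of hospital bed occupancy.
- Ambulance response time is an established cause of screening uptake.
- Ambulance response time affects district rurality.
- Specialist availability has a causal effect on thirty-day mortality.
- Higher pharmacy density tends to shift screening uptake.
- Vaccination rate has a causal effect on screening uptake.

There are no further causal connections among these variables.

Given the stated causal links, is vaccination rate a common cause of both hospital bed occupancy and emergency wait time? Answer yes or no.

no

Vaccination rate has no stated causal path to hospital bed occupancy. A confounder must cause both variables, so vaccination rate does not qualify.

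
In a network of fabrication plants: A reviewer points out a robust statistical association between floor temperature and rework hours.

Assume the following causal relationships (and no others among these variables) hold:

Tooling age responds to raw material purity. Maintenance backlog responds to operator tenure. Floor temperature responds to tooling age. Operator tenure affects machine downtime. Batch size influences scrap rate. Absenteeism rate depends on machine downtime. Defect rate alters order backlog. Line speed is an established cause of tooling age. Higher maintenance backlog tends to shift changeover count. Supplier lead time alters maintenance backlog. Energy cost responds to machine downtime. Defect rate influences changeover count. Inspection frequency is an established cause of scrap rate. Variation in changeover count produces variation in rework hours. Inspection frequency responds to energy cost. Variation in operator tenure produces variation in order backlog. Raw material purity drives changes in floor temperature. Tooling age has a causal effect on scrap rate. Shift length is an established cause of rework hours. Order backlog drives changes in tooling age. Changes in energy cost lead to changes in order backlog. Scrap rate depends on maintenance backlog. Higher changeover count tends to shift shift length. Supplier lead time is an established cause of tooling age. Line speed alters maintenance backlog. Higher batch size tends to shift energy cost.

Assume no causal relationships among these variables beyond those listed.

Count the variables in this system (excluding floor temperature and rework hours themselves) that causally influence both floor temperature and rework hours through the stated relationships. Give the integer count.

The common causes are: defect rate (to floor temperature via defect rate → order backlog → tooling age → floor temperature; to rework hours via defect rate → changeover count → rework hours); line speed (to floor temperature via line speed → tooling age → floor temperature; to rework hours via line speed → maintenance backlog → changeover count → rework hours); operator tenure (to floor temperature via operator tenure → order backlog → tooling age → floor temperature; to rework hours via operator tenure → maintenance backlog → changeover count → rework hours); supplier lead time (to floor temperature via supplier lead time → tooling age → floor temperature; to rework hours via supplier lead time → maintenance backlog → changeover count → rework hours).
Every other variable lacks a causal path to at least one of floor temperature and rework hours.

4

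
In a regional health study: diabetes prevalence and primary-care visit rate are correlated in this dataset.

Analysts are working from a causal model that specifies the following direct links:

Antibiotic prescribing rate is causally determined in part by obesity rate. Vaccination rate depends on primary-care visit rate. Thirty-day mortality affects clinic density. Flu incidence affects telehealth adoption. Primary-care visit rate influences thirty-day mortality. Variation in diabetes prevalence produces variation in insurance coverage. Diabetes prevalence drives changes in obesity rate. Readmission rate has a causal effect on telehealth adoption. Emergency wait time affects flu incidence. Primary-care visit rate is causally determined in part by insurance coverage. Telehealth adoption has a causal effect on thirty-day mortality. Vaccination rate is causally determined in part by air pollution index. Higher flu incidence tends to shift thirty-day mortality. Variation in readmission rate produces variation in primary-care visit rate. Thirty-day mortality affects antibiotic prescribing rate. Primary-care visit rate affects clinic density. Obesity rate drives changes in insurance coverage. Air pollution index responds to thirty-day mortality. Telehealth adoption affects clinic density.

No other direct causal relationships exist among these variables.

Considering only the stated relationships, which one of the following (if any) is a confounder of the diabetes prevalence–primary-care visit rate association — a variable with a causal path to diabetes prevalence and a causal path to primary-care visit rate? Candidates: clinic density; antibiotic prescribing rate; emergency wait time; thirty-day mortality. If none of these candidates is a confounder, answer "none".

None of the listed candidates has causal paths to both diabetes prevalence and primary-care visit rate in the stated relationships, so none is a common cause.

none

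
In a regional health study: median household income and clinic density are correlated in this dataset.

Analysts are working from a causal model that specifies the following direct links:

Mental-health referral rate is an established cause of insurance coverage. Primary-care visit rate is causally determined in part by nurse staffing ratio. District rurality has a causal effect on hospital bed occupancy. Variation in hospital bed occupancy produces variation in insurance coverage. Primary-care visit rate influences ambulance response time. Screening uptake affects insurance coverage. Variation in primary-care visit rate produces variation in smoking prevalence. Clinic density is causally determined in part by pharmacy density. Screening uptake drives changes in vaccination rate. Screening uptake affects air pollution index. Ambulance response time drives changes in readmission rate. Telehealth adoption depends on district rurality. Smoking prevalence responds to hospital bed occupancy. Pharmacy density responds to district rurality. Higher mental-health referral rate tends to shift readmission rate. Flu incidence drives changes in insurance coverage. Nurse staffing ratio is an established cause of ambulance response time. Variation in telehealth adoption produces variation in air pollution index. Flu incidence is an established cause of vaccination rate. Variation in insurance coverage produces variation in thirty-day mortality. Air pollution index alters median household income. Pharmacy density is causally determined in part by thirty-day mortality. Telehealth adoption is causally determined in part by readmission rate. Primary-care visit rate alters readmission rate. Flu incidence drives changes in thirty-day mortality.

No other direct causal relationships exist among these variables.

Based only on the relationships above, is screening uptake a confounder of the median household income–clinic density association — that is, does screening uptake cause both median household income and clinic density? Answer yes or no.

Screening uptake has a causal path to median household income (screening uptake → air pollution index → median household income) and to clinic density (screening uptake → insurance coverage → thirty-day mortality → pharmacy density → clinic density), so it is a common cause of both — a confounder.

yes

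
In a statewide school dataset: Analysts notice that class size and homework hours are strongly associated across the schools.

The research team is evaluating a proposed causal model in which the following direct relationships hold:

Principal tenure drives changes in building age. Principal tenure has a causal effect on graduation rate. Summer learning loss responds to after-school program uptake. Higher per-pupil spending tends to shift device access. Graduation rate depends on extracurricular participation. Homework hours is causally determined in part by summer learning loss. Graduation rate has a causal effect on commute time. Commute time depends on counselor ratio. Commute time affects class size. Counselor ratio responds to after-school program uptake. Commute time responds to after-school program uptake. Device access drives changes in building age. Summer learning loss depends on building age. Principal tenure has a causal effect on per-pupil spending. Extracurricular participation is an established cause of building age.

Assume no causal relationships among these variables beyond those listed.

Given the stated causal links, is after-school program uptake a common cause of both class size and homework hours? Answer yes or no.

yes

After-school program uptake has a causal path to class size (after-school program uptake → commute time → class size) and to homework hours (after-school program uptake → summer learning loss → homework hours), so it is a common cause of both — a confounder.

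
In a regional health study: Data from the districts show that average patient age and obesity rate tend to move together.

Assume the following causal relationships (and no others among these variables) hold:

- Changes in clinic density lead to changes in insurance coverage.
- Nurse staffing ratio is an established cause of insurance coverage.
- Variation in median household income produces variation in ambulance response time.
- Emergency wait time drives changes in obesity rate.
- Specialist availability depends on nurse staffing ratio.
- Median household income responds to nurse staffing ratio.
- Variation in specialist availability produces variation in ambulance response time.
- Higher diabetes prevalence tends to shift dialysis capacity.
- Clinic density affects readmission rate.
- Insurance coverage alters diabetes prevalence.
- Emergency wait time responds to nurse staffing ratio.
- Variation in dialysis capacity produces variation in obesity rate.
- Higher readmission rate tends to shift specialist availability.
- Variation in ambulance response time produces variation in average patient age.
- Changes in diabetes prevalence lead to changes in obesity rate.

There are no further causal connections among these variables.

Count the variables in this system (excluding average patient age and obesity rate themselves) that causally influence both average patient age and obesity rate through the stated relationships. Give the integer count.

The common causes are: clinic density (to average patient age via clinic density → readmission rate → specialist availability → ambulance response time → average patient age; to obesity rate via clinic density → insurance coverage → diabetes prevalence → obesity rate); nurse staffing ratio (to average patient age via nurse staffing ratio → specialist availability → ambulance response time → average patient age; to obesity rate via nurse staffing ratio → emergency wait time → obesity rate).
Every other variable lacks a causal path to at least one of average patient age and obesity rate.

2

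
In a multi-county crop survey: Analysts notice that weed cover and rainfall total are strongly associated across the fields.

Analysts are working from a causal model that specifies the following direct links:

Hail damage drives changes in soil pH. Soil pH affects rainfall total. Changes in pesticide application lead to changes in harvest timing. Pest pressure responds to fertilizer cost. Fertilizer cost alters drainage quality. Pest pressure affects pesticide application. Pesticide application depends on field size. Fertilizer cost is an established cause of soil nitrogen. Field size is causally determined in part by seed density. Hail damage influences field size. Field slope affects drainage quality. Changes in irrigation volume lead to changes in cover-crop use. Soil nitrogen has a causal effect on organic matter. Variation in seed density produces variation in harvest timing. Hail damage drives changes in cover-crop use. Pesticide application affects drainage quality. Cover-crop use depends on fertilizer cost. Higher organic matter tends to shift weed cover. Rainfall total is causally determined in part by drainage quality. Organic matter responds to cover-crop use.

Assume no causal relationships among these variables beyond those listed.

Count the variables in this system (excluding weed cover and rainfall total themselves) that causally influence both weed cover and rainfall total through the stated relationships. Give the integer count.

2

The common causes are: fertilizer cost (to weed cover via fertilizer cost → soil nitrogen → organic matter → weed cover; to rainfall total via fertilizer cost → drainage quality → rainfall total); hail damage (to weed cover via hail damage → cover-crop use → organic matter → weed cover; to rainfall total via hail damage → soil pH → rainfall total).
Every other variable lacks a causal path to at least one of weed cover and rainfall total.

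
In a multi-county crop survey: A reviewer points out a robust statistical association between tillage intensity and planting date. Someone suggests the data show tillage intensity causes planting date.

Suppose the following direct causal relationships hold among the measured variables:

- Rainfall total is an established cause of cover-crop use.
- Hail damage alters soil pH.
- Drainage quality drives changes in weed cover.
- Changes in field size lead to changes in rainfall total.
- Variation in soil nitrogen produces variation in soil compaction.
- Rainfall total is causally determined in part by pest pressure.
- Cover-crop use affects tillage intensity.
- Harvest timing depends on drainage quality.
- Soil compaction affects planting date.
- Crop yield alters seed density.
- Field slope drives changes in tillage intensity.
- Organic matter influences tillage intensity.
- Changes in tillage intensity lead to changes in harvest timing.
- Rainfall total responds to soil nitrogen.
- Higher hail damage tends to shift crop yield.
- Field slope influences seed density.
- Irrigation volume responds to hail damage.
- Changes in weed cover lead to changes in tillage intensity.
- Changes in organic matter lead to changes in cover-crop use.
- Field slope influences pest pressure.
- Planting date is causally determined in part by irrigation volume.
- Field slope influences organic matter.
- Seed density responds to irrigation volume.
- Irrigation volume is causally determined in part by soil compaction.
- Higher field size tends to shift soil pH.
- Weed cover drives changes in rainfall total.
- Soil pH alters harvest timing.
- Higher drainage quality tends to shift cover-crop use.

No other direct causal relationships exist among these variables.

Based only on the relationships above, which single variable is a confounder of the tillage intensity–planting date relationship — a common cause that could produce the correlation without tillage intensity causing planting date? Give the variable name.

soil nitrogen

Soil nitrogen has a causal path to tillage intensity (soil nitrogen → rainfall total → cover-crop use → tillage intensity) and a separate causal path to planting date (soil nitrogen → soil compaction → planting date), so it is a common cause of both.
No stated relationship gives tillage intensity a causal route to planting date, so the correlation is explained by the shared upstream cause rather than a direct effect.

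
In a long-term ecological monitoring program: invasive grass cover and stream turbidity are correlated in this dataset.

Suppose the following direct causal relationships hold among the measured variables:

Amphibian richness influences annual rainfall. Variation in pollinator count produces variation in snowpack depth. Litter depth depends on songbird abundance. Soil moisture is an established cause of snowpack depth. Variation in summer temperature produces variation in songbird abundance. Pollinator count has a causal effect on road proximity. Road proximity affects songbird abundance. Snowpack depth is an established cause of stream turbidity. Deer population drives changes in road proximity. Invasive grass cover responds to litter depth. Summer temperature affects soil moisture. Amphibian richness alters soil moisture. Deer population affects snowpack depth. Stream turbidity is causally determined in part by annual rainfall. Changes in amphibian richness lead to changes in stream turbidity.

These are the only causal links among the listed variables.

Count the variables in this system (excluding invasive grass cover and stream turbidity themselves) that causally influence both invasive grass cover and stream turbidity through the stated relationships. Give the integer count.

3

The common causes are: deer population (to invasive grass cover via deer population → road proximity → songbird abundance → litter depth → invasive grass cover; to stream turbidity via deer population → snowpack depth → stream turbidity); pollinator count (to invasive grass cover via pollinator count → road proximity → songbird abundance → litter depth → invasive grass cover; to stream turbidity via pollinator count → snowpack depth → stream turbidity); summer temperature (to invasive grass cover via summer temperature → songbird abundance → litter depth → invasive grass cover; to stream turbidity via summer temperature → soil moisture → snowpack depth → stream turbidity).
Every other variable lacks a causal path to at least one of invasive grass cover and stream turbidity.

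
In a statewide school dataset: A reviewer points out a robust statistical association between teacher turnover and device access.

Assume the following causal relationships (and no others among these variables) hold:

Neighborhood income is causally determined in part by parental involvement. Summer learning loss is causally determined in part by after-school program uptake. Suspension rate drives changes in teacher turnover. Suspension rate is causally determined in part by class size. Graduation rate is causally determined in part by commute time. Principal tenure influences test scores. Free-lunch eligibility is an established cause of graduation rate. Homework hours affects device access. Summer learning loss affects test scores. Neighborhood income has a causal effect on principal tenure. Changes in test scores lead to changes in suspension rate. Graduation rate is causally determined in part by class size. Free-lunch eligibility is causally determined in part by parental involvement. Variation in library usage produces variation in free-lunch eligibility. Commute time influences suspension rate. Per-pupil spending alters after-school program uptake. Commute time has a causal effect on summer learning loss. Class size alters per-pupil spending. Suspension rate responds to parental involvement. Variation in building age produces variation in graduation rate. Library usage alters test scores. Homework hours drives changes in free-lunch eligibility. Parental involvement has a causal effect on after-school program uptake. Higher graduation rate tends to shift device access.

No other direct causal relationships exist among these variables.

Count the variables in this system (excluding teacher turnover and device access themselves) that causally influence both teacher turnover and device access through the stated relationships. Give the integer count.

4

The common causes are: class size (to teacher turnover via class size → suspension rate → teacher turnover; to device access via class size → graduation rate → device access); commute time (to teacher turnover via commute time → suspension rate → teacher turnover; to device access via commute time → graduation rate → device access); library usage (to teacher turnover via library usage → test scores → suspension rate → teacher turnover; to device access via library usage → free-lunch eligibility → graduation rate → device access); parental involvement (to teacher turnover via parental involvement → suspension rate → teacher turnover; to device access via parental involvement → free-lunch eligibility → graduation rate → device access).
Every other variable lacks a causal path to at least one of teacher turnover and device access.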